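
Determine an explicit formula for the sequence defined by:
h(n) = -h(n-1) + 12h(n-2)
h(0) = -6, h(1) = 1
Characteristic equation: x² + x - 12 = 0, which factors as (x - (3))(x - (-4)) = 0.
Roots r₁ = 3, r₂ = -4 (distinct).
General solution: h(n) = A·(3)^n + B·(-4)^n.
From h(0) = -6: A + B = -6.
From h(1) = 1: 3A - 4B = 1.
Solving: A = - \frac{23}{7}, B = - \frac{19}{7}.
So h(n) = - \frac{19 \left(-4\right)^{n}}{7} - \frac{23 \cdot 3^{n}}{7}.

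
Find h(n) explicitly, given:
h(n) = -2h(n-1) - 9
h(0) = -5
First-order linear non-homogeneous.
Homogeneous solution: h_h(n) = A·(-2)^n.
Try constant particular solution h_p = K: K = -2K - 9 ⇒ K = -3.
General: h(n) = A·(-2)^n - 3.
Apply h(0) = -5: A - 3 = -5 ⇒ A = -2.
So h(n) = - 2 \left(-2\right)^{n} - 3.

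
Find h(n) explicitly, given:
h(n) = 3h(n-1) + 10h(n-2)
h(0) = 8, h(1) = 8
Characteristic equation: x² - 3x - 10 = 0, which factors as (x - (-2))(x - (5)) = 0.
Roots r₁ = -2, r₂ = 5 (distinct).
General solution: h(n) = A·(-2)^n + B·(5)^n.
From h(0) = 8: A + B = 8.
From h(1) = 8: -2A + 5B = 8.
Solving: A = \frac{32}{7}, B = \frac{24}{7}.
So h(n) = \frac{32 \left(-2\right)^{n}}{7} + \frac{24 \cdot 5^{n}}{7}.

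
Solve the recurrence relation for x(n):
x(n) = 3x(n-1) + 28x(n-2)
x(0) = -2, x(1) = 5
Characteristic equation: x² - 3x - 28 = 0, which factors as (x - (7))(x - (-4)) = 0.
Roots r₁ = 7, r₂ = -4 (distinct).
General solution: x(n) = A·(7)^n + B·(-4)^n.
From x(0) = -2: A + B = -2.
From x(1) = 5: 7A - 4B = 5.
Solving: A = - \frac{3}{11}, B = - \frac{19}{11}.
So x(n) = - \frac{19 \left(-4\right)^{n}}{11} - \frac{3 \cdot 7^{n}}{11}.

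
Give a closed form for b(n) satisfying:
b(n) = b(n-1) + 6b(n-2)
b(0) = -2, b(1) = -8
Characteristic equation: x² - x - 6 = 0, which factors as (x - (3))(x - (-2)) = 0.
Roots r₁ = 3, r₂ = -2 (distinct).
General solution: b(n) = A·(3)^n + B·(-2)^n.
From b(0) = -2: A + B = -2.
From b(1) = -8: 3A - 2B = -8.
Solving: A = - \frac{12}{5}, B = \frac{2}{5}.
So b(n) = \frac{2 \left(-2\right)^{n}}{5} - \frac{12 \cdot 3^{n}}{5}.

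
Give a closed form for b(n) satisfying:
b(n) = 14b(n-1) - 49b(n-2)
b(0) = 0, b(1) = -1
Characteristic equation: x² - 14x + 49 = 0, which is (x - (7))².
Repeated root r = 7.
General solution: b(n) = (A + Bn)·(7)^n.
From b(0) = 0: A = 0.
From b(1) = -1: (A + B)·(7) = -1 ⇒ B = - \frac{1}{7}.
So b(n) = \left(- \frac{n}{7}\right) \cdot (7)^n.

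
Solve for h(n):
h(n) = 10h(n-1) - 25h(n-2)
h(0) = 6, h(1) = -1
Characteristic equation: x² - 10x + 25 = 0, which is (x - (5))².
Repeated root r = 5.
General solution: h(n) = (A + Bn)·(5)^n.
From h(0) = 6: A = 6.
From h(1) = -1: (A + B)·(5) = -1 ⇒ B = - \frac{31}{5}.
So h(n) = \left(6 - \frac{31 n}{5}\right) \cdot (5)^n.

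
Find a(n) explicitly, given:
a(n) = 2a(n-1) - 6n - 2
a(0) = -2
First-order linear with linear forcing.
Homogeneous solution: a_h(n) = A·(2)^n.
Try particular a_p(n) = pn + q. Substituting:
  pn + q = 2(p(n-1) + q) - 6n - 2.
Matching the n-coefficient: p = 2p - 6 ⇒ p = 6.
Matching constants: q = -2p + 2q - 2 ⇒ q = 14.
General: a(n) = A·(2)^n + 6 n + 14.
Apply a(0) = -2: A + 14 = -2 ⇒ A = -16.
So a(n) = - 16 \cdot 2^{n} + 6 n + 14.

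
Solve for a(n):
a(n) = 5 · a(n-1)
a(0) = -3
Pure geometric recurrence with ratio 5.
By induction a(n) = a(0) · (5)^n = - 3 \cdot 5^{n}.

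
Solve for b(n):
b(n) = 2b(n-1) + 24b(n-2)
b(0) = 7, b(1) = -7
Characteristic equation: x² - 2x - 24 = 0, which factors as (x - (-4))(x - (6)) = 0.
Roots r₁ = -4, r₂ = 6 (distinct).
General solution: b(n) = A·(-4)^n + B·(6)^n.
From b(0) = 7: A + B = 7.
From b(1) = -7: -4A + 6B = -7.
Solving: A = \frac{49}{10}, B = \frac{21}{10}.
So b(n) = \frac{49 \left(-4\right)^{n}}{10} + \frac{21 \cdot 6^{n}}{10}.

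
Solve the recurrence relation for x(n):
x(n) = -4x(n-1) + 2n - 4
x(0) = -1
First-order linear with linear forcing.
Homogeneous solution: x_h(n) = A·(-4)^n.
Try particular x_p(n) = pn + q. Substituting:
  pn + q = -4(p(n-1) + q) + 2n - 4.
Matching the n-coefficient: p = -4p + 2 ⇒ p = \frac{2}{5}.
Matching constants: q = 4p - 4q - 4 ⇒ q = - \frac{12}{25}.
General: x(n) = A·(-4)^n + \frac{2 n}{5} - \frac{12}{25}.
Apply x(0) = -1: A - \frac{12}{25} = -1 ⇒ A = - \frac{13}{25}.
So x(n) = - \frac{13 \left(-4\right)^{n}}{25} + \frac{2 n}{5} - \frac{12}{25}.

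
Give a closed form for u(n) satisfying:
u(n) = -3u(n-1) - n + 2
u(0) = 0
First-order linear with linear forcing.
Homogeneous solution: u_h(n) = A·(-3)^n.
Try particular u_p(n) = pn + q. Substituting:
  pn + q = -3(p(n-1) + q) - n + 2.
Matching the n-coefficient: p = -3p - 1 ⇒ p = - \frac{1}{4}.
Matching constants: q = 3p - 3q + 2 ⇒ q = \frac{5}{16}.
General: u(n) = A·(-3)^n - \frac{n}{4} + \frac{5}{16}.
Apply u(0) = 0: A + \frac{5}{16} = 0 ⇒ A = - \frac{5}{16}.
So u(n) = - \frac{5 \left(-3\right)^{n}}{16} - \frac{n}{4} + \frac{5}{16}.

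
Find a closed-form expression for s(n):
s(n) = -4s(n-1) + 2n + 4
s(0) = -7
First-order linear with linear forcing.
Homogeneous solution: s_h(n) = A·(-4)^n.
Try particular s_p(n) = pn + q. Substituting:
  pn + q = -4(p(n-1) + q) + 2n + 4.
Matching the n-coefficient: p = -4p + 2 ⇒ p = \frac{2}{5}.
Matching constants: q = 4p - 4q + 4 ⇒ q = \frac{28}{25}.
General: s(n) = A·(-4)^n + \frac{2 n}{5} + \frac{28}{25}.
Apply s(0) = -7: A + \frac{28}{25} = -7 ⇒ A = - \frac{203}{25}.
So s(n) = - \frac{203 \left(-4\right)^{n}}{25} + \frac{2 n}{5} + \frac{28}{25}.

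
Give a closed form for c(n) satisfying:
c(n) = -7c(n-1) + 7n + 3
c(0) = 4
First-order linear with linear forcing.
Homogeneous solution: c_h(n) = A·(-7)^n.
Try particular c_p(n) = pn + q. Substituting:
  pn + q = -7(p(n-1) + q) + 7n + 3.
Matching the n-coefficient: p = -7p + 7 ⇒ p = \frac{7}{8}.
Matching constants: q = 7p - 7q + 3 ⇒ q = \frac{73}{64}.
General: c(n) = A·(-7)^n + \frac{7 n}{8} + \frac{73}{64}.
Apply c(0) = 4: A + \frac{73}{64} = 4 ⇒ A = \frac{183}{64}.
So c(n) = \frac{183 \left(-7\right)^{n}}{64} + \frac{7 n}{8} + \frac{73}{64}.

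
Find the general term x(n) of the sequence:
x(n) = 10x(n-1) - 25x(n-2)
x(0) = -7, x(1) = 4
Characteristic equation: x² - 10x + 25 = 0, which is (x - (5))².
Repeated root r = 5.
General solution: x(n) = (A + Bn)·(5)^n.
From x(0) = -7: A = -7.
From x(1) = 4: (A + B)·(5) = 4 ⇒ B = \frac{39}{5}.
So x(n) = \left(\frac{39 n}{5} - 7\right) \cdot (5)^n.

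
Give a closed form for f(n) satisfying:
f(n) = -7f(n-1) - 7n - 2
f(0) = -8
First-order linear with linear forcing.
Homogeneous solution: f_h(n) = A·(-7)^n.
Try particular f_p(n) = pn + q. Substituting:
  pn + q = -7(p(n-1) + q) - 7n - 2.
Matching the n-coefficient: p = -7p - 7 ⇒ p = - \frac{7}{8}.
Matching constants: q = 7p - 7q - 2 ⇒ q = - \frac{65}{64}.
General: f(n) = A·(-7)^n - \frac{7 n}{8} - \frac{65}{64}.
Apply f(0) = -8: A - \frac{65}{64} = -8 ⇒ A = - \frac{447}{64}.
So f(n) = - \frac{447 \left(-7\right)^{n}}{64} - \frac{7 n}{8} - \frac{65}{64}.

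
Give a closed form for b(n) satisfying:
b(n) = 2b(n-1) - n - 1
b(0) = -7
First-order linear with linear forcing.
Homogeneous solution: b_h(n) = A·(2)^n.
Try particular b_p(n) = pn + q. Substituting:
  pn + q = 2(p(n-1) + q) - n - 1.
Matching the n-coefficient: p = 2p - 1 ⇒ p = 1.
Matching constants: q = -2p + 2q - 1 ⇒ q = 3.
General: b(n) = A·(2)^n + n + 3.
Apply b(0) = -7: A + 3 = -7 ⇒ A = -10.
So b(n) = - 10 \cdot 2^{n} + n + 3.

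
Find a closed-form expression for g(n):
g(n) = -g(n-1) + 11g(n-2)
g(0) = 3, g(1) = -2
Characteristic equation: x² + x - 11 = 0.
Discriminant Δ = (-1)² + 4·(11) = 45.
Roots r₁,₂ = (-1 ± √45)/2, so r₁ = - \frac{1}{2} + \frac{3 \sqrt{5}}{2}, r₂ = - \frac{3 \sqrt{5}}{2} - \frac{1}{2}.
General solution: g(n) = A·r₁^n + B·r₂^n.
From the initial conditions, A + B = 3 and r₁A + r₂B = -2.
Since r₁ - r₂ = √45: A = (-2 - (3)r₂)/√45 = \frac{3}{2} - \frac{\sqrt{5}}{30}, and B = 3 - A = \frac{\sqrt{5}}{30} + \frac{3}{2}.
So g(n) = \left(\frac{3}{2} - \frac{\sqrt{5}}{30}\right)\left(- \frac{1}{2} + \frac{3 \sqrt{5}}{2}\right)^n + \left(\frac{\sqrt{5}}{30} + \frac{3}{2}\right)\left(- \frac{3 \sqrt{5}}{2} - \frac{1}{2}\right)^n.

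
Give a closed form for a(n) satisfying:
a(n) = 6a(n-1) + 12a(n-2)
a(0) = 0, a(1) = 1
Characteristic equation: x² - 6x - 12 = 0.
Discriminant Δ = (6)² + 4·(12) = 84.
Roots r₁,₂ = (6 ± √84)/2, so r₁ = 3 + \sqrt{21}, r₂ = 3 - \sqrt{21}.
General solution: a(n) = A·r₁^n + B·r₂^n.
From the initial conditions, A + B = 0 and r₁A + r₂B = 1.
Since r₁ - r₂ = √84: A = (1 - (0)r₂)/√84 = \frac{\sqrt{21}}{42}, and B = 0 - A = - \frac{\sqrt{21}}{42}.
So a(n) = \left(\frac{\sqrt{21}}{42}\right)\left(3 + \sqrt{21}\right)^n + \left(- \frac{\sqrt{21}}{42}\right)\left(3 - \sqrt{21}\right)^n.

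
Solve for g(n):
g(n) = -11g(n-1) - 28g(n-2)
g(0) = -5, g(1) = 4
Characteristic equation: x² + 11x + 28 = 0, which factors as (x - (-4))(x - (-7)) = 0.
Roots r₁ = -4, r₂ = -7 (distinct).
General solution: g(n) = A·(-4)^n + B·(-7)^n.
From g(0) = -5: A + B = -5.
From g(1) = 4: -4A - 7B = 4.
Solving: A = - \frac{31}{3}, B = \frac{16}{3}.
So g(n) = - \frac{31 \left(-4\right)^{n}}{3} + \frac{16 \left(-7\right)^{n}}{3}.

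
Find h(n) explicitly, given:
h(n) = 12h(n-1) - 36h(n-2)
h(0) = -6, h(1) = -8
Characteristic equation: x² - 12x + 36 = 0, which is (x - (6))².
Repeated root r = 6.
General solution: h(n) = (A + Bn)·(6)^n.
From h(0) = -6: A = -6.
From h(1) = -8: (A + B)·(6) = -8 ⇒ B = \frac{14}{3}.
So h(n) = \left(\frac{14 n}{3} - 6\right) \cdot (6)^n.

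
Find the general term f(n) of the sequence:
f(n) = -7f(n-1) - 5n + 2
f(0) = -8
First-order linear with linear forcing.
Homogeneous solution: f_h(n) = A·(-7)^n.
Try particular f_p(n) = pn + q. Substituting:
  pn + q = -7(p(n-1) + q) - 5n + 2.
Matching the n-coefficient: p = -7p - 5 ⇒ p = - \frac{5}{8}.
Matching constants: q = 7p - 7q + 2 ⇒ q = - \frac{19}{64}.
General: f(n) = A·(-7)^n - \frac{5 n}{8} - \frac{19}{64}.
Apply f(0) = -8: A - \frac{19}{64} = -8 ⇒ A = - \frac{493}{64}.
So f(n) = - \frac{493 \left(-7\right)^{n}}{64} - \frac{5 n}{8} - \frac{19}{64}.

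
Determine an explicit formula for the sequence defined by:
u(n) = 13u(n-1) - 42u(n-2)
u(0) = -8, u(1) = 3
Characteristic equation: x² - 13x + 42 = 0, which factors as (x - (6))(x - (7)) = 0.
Roots r₁ = 6, r₂ = 7 (distinct).
General solution: u(n) = A·(6)^n + B·(7)^n.
From u(0) = -8: A + B = -8.
From u(1) = 3: 6A + 7B = 3.
Solving: A = -59, B = 51.
So u(n) = - 59 \cdot 6^{n} + 51 \cdot 7^{n}.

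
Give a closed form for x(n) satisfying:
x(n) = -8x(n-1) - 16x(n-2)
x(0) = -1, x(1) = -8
Characteristic equation: x² + 8x + 16 = 0, which is (x - (-4))².
Repeated root r = -4.
General solution: x(n) = (A + Bn)·(-4)^n.
From x(0) = -1: A = -1.
From x(1) = -8: (A + B)·(-4) = -8 ⇒ B = 3.
So x(n) = \left(3 n - 1\right) \cdot (-4)^n.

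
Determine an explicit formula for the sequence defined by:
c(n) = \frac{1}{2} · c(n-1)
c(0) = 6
Pure geometric recurrence with ratio \frac{1}{2}.
By induction c(n) = c(0) · (\frac{1}{2})^n = 6 \cdot 2^{- n}.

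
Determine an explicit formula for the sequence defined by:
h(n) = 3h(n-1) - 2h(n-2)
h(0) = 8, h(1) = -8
Characteristic equation: x² - 3x + 2 = 0, which factors as (x - (1))(x - (2)) = 0.
Roots r₁ = 1, r₂ = 2 (distinct).
General solution: h(n) = A·(1)^n + B·(2)^n.
From h(0) = 8: A + B = 8.
From h(1) = -8: A + 2B = -8.
Solving: A = 24, B = -16.
So h(n) = 24 - 16 \cdot 2^{n}.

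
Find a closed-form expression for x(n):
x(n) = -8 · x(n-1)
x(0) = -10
Pure geometric recurrence with ratio -8.
By induction x(n) = x(0) · (-8)^n = - 10 \left(-8\right)^{n}.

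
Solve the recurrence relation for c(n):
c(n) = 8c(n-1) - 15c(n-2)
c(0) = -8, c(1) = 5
Characteristic equation: x² - 8x + 15 = 0, which factors as (x - (5))(x - (3)) = 0.
Roots r₁ = 5, r₂ = 3 (distinct).
General solution: c(n) = A·(5)^n + B·(3)^n.
From c(0) = -8: A + B = -8.
From c(1) = 5: 5A + 3B = 5.
Solving: A = \frac{29}{2}, B = - \frac{45}{2}.
So c(n) = - \frac{45 \cdot 3^{n}}{2} + \frac{29 \cdot 5^{n}}{2}.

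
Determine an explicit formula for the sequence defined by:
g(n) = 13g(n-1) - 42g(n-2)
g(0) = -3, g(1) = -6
Characteristic equation: x² - 13x + 42 = 0, which factors as (x - (6))(x - (7)) = 0.
Roots r₁ = 6, r₂ = 7 (distinct).
General solution: g(n) = A·(6)^n + B·(7)^n.
From g(0) = -3: A + B = -3.
From g(1) = -6: 6A + 7B = -6.
Solving: A = -15, B = 12.
So g(n) = - 15 \cdot 6^{n} + 12 \cdot 7^{n}.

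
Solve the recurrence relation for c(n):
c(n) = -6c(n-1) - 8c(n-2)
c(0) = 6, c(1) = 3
Characteristic equation: x² + 6x + 8 = 0, which factors as (x - (-2))(x - (-4)) = 0.
Roots r₁ = -2, r₂ = -4 (distinct).
General solution: c(n) = A·(-2)^n + B·(-4)^n.
From c(0) = 6: A + B = 6.
From c(1) = 3: -2A - 4B = 3.
Solving: A = \frac{27}{2}, B = - \frac{15}{2}.
So c(n) = \frac{27 \left(-2\right)^{n}}{2} - \frac{15 \left(-4\right)^{n}}{2}.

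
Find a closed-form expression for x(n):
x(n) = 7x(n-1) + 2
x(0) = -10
First-order linear non-homogeneous.
Homogeneous solution: x_h(n) = A·(7)^n.
Try constant particular solution x_p = K: K = 7K + 2 ⇒ K = - \frac{1}{3}.
General: x(n) = A·(7)^n - \frac{1}{3}.
Apply x(0) = -10: A - \frac{1}{3} = -10 ⇒ A = - \frac{29}{3}.
So x(n) = - \frac{29 \cdot 7^{n}}{3} - \frac{1}{3}.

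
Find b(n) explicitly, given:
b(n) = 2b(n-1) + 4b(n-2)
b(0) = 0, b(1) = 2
Characteristic equation: x² - 2x - 4 = 0.
Discriminant Δ = (2)² + 4·(4) = 20.
Roots r₁,₂ = (2 ± √20)/2, so r₁ = 1 + \sqrt{5}, r₂ = 1 - \sqrt{5}.
General solution: b(n) = A·r₁^n + B·r₂^n.
From the initial conditions, A + B = 0 and r₁A + r₂B = 2.
Since r₁ - r₂ = √20: A = (2 - (0)r₂)/√20 = \frac{\sqrt{5}}{5}, and B = 0 - A = - \frac{\sqrt{5}}{5}.
So b(n) = \left(\frac{\sqrt{5}}{5}\right)\left(1 + \sqrt{5}\right)^n + \left(- \frac{\sqrt{5}}{5}\right)\left(1 - \sqrt{5}\right)^n.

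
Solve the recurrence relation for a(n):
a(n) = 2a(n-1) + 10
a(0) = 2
First-order linear non-homogeneous.
Homogeneous solution: a_h(n) = A·(2)^n.
Try constant particular solution a_p = K: K = 2K + 10 ⇒ K = -10.
General: a(n) = A·(2)^n - 10.
Apply a(0) = 2: A - 10 = 2 ⇒ A = 12.
So a(n) = 12 \cdot 2^{n} - 10.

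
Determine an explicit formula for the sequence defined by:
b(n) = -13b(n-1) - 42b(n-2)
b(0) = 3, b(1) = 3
Characteristic equation: x² + 13x + 42 = 0, which factors as (x - (-7))(x - (-6)) = 0.
Roots r₁ = -7, r₂ = -6 (distinct).
General solution: b(n) = A·(-7)^n + B·(-6)^n.
From b(0) = 3: A + B = 3.
From b(1) = 3: -7A - 6B = 3.
Solving: A = -21, B = 24.
So b(n) = 24 \left(-6\right)^{n} - 21 \left(-7\right)^{n}.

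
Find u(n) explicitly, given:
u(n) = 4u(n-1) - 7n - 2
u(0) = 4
First-order linear with linear forcing.
Homogeneous solution: u_h(n) = A·(4)^n.
Try particular u_p(n) = pn + q. Substituting:
  pn + q = 4(p(n-1) + q) - 7n - 2.
Matching the n-coefficient: p = 4p - 7 ⇒ p = \frac{7}{3}.
Matching constants: q = -4p + 4q - 2 ⇒ q = \frac{34}{9}.
General: u(n) = A·(4)^n + \frac{7 n}{3} + \frac{34}{9}.
Apply u(0) = 4: A + \frac{34}{9} = 4 ⇒ A = \frac{2}{9}.
So u(n) = \frac{2 \cdot 4^{n}}{9} + \frac{7 n}{3} + \frac{34}{9}.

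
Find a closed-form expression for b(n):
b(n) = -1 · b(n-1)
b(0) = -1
Pure geometric recurrence with ratio -1.
By induction b(n) = b(0) · (-1)^n = - \left(-1\right)^{n}.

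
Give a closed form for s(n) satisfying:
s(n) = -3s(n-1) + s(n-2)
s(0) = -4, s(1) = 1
Characteristic equation: x² + 3x - 1 = 0.
Discriminant Δ = (-3)² + 4·(1) = 13.
Roots r₁,₂ = (-3 ± √13)/2, so r₁ = - \frac{3}{2} + \frac{\sqrt{13}}{2}, r₂ = - \frac{\sqrt{13}}{2} - \frac{3}{2}.
General solution: s(n) = A·r₁^n + B·r₂^n.
From the initial conditions, A + B = -4 and r₁A + r₂B = 1.
Since r₁ - r₂ = √13: A = (1 - (-4)r₂)/√13 = -2 - \frac{5 \sqrt{13}}{13}, and B = -4 - A = -2 + \frac{5 \sqrt{13}}{13}.
So s(n) = \left(-2 - \frac{5 \sqrt{13}}{13}\right)\left(- \frac{3}{2} + \frac{\sqrt{13}}{2}\right)^n + \left(-2 + \frac{5 \sqrt{13}}{13}\right)\left(- \frac{\sqrt{13}}{2} - \frac{3}{2}\right)^n.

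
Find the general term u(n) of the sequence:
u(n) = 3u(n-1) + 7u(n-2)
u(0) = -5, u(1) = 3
Characteristic equation: x² - 3x - 7 = 0.
Discriminant Δ = (3)² + 4·(7) = 37.
Roots r₁,₂ = (3 ± √37)/2, so r₁ = \frac{3}{2} + \frac{\sqrt{37}}{2}, r₂ = \frac{3}{2} - \frac{\sqrt{37}}{2}.
General solution: u(n) = A·r₁^n + B·r₂^n.
From the initial conditions, A + B = -5 and r₁A + r₂B = 3.
Since r₁ - r₂ = √37: A = (3 - (-5)r₂)/√37 = - \frac{5}{2} + \frac{21 \sqrt{37}}{74}, and B = -5 - A = - \frac{5}{2} - \frac{21 \sqrt{37}}{74}.
So u(n) = \left(- \frac{5}{2} + \frac{21 \sqrt{37}}{74}\right)\left(\frac{3}{2} + \frac{\sqrt{37}}{2}\right)^n + \left(- \frac{5}{2} - \frac{21 \sqrt{37}}{74}\right)\left(\frac{3}{2} - \frac{\sqrt{37}}{2}\right)^n.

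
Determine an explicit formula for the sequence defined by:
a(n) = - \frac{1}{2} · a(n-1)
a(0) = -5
Pure geometric recurrence with ratio - \frac{1}{2}.
By induction a(n) = a(0) · (- \frac{1}{2})^n = - 5 \left(- \frac{1}{2}\right)^{n}.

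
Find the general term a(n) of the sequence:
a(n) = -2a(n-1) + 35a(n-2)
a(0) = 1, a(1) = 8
Characteristic equation: x² + 2x - 35 = 0, which factors as (x - (5))(x - (-7)) = 0.
Roots r₁ = 5, r₂ = -7 (distinct).
General solution: a(n) = A·(5)^n + B·(-7)^n.
From a(0) = 1: A + B = 1.
From a(1) = 8: 5A - 7B = 8.
Solving: A = \frac{5}{4}, B = - \frac{1}{4}.
So a(n) = - \frac{\left(-7\right)^{n}}{4} + \frac{5 \cdot 5^{n}}{4}.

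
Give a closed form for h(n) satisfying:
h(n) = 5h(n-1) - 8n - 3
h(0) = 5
First-order linear with linear forcing.
Homogeneous solution: h_h(n) = A·(5)^n.
Try particular h_p(n) = pn + q. Substituting:
  pn + q = 5(p(n-1) + q) - 8n - 3.
Matching the n-coefficient: p = 5p - 8 ⇒ p = 2.
Matching constants: q = -5p + 5q - 3 ⇒ q = \frac{13}{4}.
General: h(n) = A·(5)^n + 2 n + \frac{13}{4}.
Apply h(0) = 5: A + \frac{13}{4} = 5 ⇒ A = \frac{7}{4}.
So h(n) = \frac{7 \cdot 5^{n}}{4} + 2 n + \frac{13}{4}.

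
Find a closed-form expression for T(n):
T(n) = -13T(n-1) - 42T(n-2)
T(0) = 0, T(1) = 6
Characteristic equation: x² + 13x + 42 = 0, which factors as (x - (-6))(x - (-7)) = 0.
Roots r₁ = -6, r₂ = -7 (distinct).
General solution: T(n) = A·(-6)^n + B·(-7)^n.
From T(0) = 0: A + B = 0.
From T(1) = 6: -6A - 7B = 6.
Solving: A = 6, B = -6.
So T(n) = 6 \left(-6\right)^{n} - 6 \left(-7\right)^{n}.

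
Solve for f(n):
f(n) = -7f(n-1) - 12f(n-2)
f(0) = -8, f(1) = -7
Characteristic equation: x² + 7x + 12 = 0, which factors as (x - (-4))(x - (-3)) = 0.
Roots r₁ = -4, r₂ = -3 (distinct).
General solution: f(n) = A·(-4)^n + B·(-3)^n.
From f(0) = -8: A + B = -8.
From f(1) = -7: -4A - 3B = -7.
Solving: A = 31, B = -39.
So f(n) = - 39 \left(-3\right)^{n} + 31 \left(-4\right)^{n}.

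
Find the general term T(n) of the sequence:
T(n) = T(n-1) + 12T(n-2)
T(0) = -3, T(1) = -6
Characteristic equation: x² - x - 12 = 0, which factors as (x - (-3))(x - (4)) = 0.
Roots r₁ = -3, r₂ = 4 (distinct).
General solution: T(n) = A·(-3)^n + B·(4)^n.
From T(0) = -3: A + B = -3.
From T(1) = -6: -3A + 4B = -6.
Solving: A = - \frac{6}{7}, B = - \frac{15}{7}.
So T(n) = - \frac{6 \left(-3\right)^{n}}{7} - \frac{15 \cdot 4^{n}}{7}.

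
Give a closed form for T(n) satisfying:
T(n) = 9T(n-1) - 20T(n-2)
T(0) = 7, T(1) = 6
Characteristic equation: x² - 9x + 20 = 0, which factors as (x - (5))(x - (4)) = 0.
Roots r₁ = 5, r₂ = 4 (distinct).
General solution: T(n) = A·(5)^n + B·(4)^n.
From T(0) = 7: A + B = 7.
From T(1) = 6: 5A + 4B = 6.
Solving: A = -22, B = 29.
So T(n) = 29 \cdot 4^{n} - 22 \cdot 5^{n}.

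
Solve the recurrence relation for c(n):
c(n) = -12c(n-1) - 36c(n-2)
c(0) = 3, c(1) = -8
Characteristic equation: x² + 12x + 36 = 0, which is (x - (-6))².
Repeated root r = -6.
General solution: c(n) = (A + Bn)·(-6)^n.
From c(0) = 3: A = 3.
From c(1) = -8: (A + B)·(-6) = -8 ⇒ B = - \frac{5}{3}.
So c(n) = \left(3 - \frac{5 n}{3}\right) \cdot (-6)^n.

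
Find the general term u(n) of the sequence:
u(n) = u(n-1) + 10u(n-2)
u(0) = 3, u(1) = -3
Characteristic equation: x² - x - 10 = 0.
Discriminant Δ = (1)² + 4·(10) = 41.
Roots r₁,₂ = (1 ± √41)/2, so r₁ = \frac{1}{2} + \frac{\sqrt{41}}{2}, r₂ = \frac{1}{2} - \frac{\sqrt{41}}{2}.
General solution: u(n) = A·r₁^n + B·r₂^n.
From the initial conditions, A + B = 3 and r₁A + r₂B = -3.
Since r₁ - r₂ = √41: A = (-3 - (3)r₂)/√41 = \frac{3}{2} - \frac{9 \sqrt{41}}{82}, and B = 3 - A = \frac{9 \sqrt{41}}{82} + \frac{3}{2}.
So u(n) = \left(\frac{3}{2} - \frac{9 \sqrt{41}}{82}\right)\left(\frac{1}{2} + \frac{\sqrt{41}}{2}\right)^n + \left(\frac{9 \sqrt{41}}{82} + \frac{3}{2}\right)\left(\frac{1}{2} - \frac{\sqrt{41}}{2}\right)^n.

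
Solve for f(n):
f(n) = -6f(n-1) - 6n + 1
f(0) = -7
First-order linear with linear forcing.
Homogeneous solution: f_h(n) = A·(-6)^n.
Try particular f_p(n) = pn + q. Substituting:
  pn + q = -6(p(n-1) + q) - 6n + 1.
Matching the n-coefficient: p = -6p - 6 ⇒ p = - \frac{6}{7}.
Matching constants: q = 6p - 6q + 1 ⇒ q = - \frac{29}{49}.
General: f(n) = A·(-6)^n - \frac{6 n}{7} - \frac{29}{49}.
Apply f(0) = -7: A - \frac{29}{49} = -7 ⇒ A = - \frac{314}{49}.
So f(n) = - \frac{314 \left(-6\right)^{n}}{49} - \frac{6 n}{7} - \frac{29}{49}.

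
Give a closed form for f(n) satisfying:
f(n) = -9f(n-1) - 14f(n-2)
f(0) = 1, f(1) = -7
Characteristic equation: x² + 9x + 14 = 0, which factors as (x - (-2))(x - (-7)) = 0.
Roots r₁ = -2, r₂ = -7 (distinct).
General solution: f(n) = A·(-2)^n + B·(-7)^n.
From f(0) = 1: A + B = 1.
From f(1) = -7: -2A - 7B = -7.
Solving: A = 0, B = 1.
So f(n) = \left(-7\right)^{n}.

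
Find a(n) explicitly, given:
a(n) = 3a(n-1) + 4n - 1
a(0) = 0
First-order linear with linear forcing.
Homogeneous solution: a_h(n) = A·(3)^n.
Try particular a_p(n) = pn + q. Substituting:
  pn + q = 3(p(n-1) + q) + 4n - 1.
Matching the n-coefficient: p = 3p + 4 ⇒ p = -2.
Matching constants: q = -3p + 3q - 1 ⇒ q = - \frac{5}{2}.
General: a(n) = A·(3)^n - 2 n - \frac{5}{2}.
Apply a(0) = 0: A - \frac{5}{2} = 0 ⇒ A = \frac{5}{2}.
So a(n) = \frac{5 \cdot 3^{n}}{2} - 2 n - \frac{5}{2}.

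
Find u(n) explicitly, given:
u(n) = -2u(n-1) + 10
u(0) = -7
First-order linear non-homogeneous.
Homogeneous solution: u_h(n) = A·(-2)^n.
Try constant particular solution u_p = K: K = -2K + 10 ⇒ K = \frac{10}{3}.
General: u(n) = A·(-2)^n + \frac{10}{3}.
Apply u(0) = -7: A + \frac{10}{3} = -7 ⇒ A = - \frac{31}{3}.
So u(n) = \frac{10}{3} - \frac{31 \left(-2\right)^{n}}{3}.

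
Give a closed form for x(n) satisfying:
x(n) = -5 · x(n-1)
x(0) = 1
Pure geometric recurrence with ratio -5.
By induction x(n) = x(0) · (-5)^n = \left(-5\right)^{n}.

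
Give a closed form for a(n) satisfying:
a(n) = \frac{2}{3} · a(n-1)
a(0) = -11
Pure geometric recurrence with ratio \frac{2}{3}.
By induction a(n) = a(0) · (\frac{2}{3})^n = - 11 \left(\frac{2}{3}\right)^{n}.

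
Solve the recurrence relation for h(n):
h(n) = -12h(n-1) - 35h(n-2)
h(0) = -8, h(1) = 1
Characteristic equation: x² + 12x + 35 = 0, which factors as (x - (-5))(x - (-7)) = 0.
Roots r₁ = -5, r₂ = -7 (distinct).
General solution: h(n) = A·(-5)^n + B·(-7)^n.
From h(0) = -8: A + B = -8.
From h(1) = 1: -5A - 7B = 1.
Solving: A = - \frac{55}{2}, B = \frac{39}{2}.
So h(n) = - \frac{55 \left(-5\right)^{n}}{2} + \frac{39 \left(-7\right)^{n}}{2}.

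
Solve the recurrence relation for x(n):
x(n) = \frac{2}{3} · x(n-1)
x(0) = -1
Pure geometric recurrence with ratio \frac{2}{3}.
By induction x(n) = x(0) · (\frac{2}{3})^n = - \left(\frac{2}{3}\right)^{n}.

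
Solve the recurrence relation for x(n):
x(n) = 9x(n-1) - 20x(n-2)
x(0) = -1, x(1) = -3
Characteristic equation: x² - 9x + 20 = 0, which factors as (x - (5))(x - (4)) = 0.
Roots r₁ = 5, r₂ = 4 (distinct).
General solution: x(n) = A·(5)^n + B·(4)^n.
From x(0) = -1: A + B = -1.
From x(1) = -3: 5A + 4B = -3.
Solving: A = 1, B = -2.
So x(n) = - 2 \cdot 4^{n} + 5^{n}.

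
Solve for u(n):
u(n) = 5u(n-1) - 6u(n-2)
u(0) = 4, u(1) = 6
Characteristic equation: x² - 5x + 6 = 0, which factors as (x - (2))(x - (3)) = 0.
Roots r₁ = 2, r₂ = 3 (distinct).
General solution: u(n) = A·(2)^n + B·(3)^n.
From u(0) = 4: A + B = 4.
From u(1) = 6: 2A + 3B = 6.
Solving: A = 6, B = -2.
So u(n) = 6 \cdot 2^{n} - 2 \cdot 3^{n}.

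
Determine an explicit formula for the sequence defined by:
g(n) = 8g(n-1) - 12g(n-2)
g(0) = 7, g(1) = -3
Characteristic equation: x² - 8x + 12 = 0, which factors as (x - (6))(x - (2)) = 0.
Roots r₁ = 6, r₂ = 2 (distinct).
General solution: g(n) = A·(6)^n + B·(2)^n.
From g(0) = 7: A + B = 7.
From g(1) = -3: 6A + 2B = -3.
Solving: A = - \frac{17}{4}, B = \frac{45}{4}.
So g(n) = \frac{45 \cdot 2^{n}}{4} - \frac{17 \cdot 6^{n}}{4}.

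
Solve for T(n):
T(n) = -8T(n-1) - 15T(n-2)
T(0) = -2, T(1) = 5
Characteristic equation: x² + 8x + 15 = 0, which factors as (x - (-5))(x - (-3)) = 0.
Roots r₁ = -5, r₂ = -3 (distinct).
General solution: T(n) = A·(-5)^n + B·(-3)^n.
From T(0) = -2: A + B = -2.
From T(1) = 5: -5A - 3B = 5.
Solving: A = \frac{1}{2}, B = - \frac{5}{2}.
So T(n) = - \frac{5 \left(-3\right)^{n}}{2} + \frac{\left(-5\right)^{n}}{2}.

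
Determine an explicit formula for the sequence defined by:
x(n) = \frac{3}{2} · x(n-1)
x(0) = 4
Pure geometric recurrence with ratio \frac{3}{2}.
By induction x(n) = x(0) · (\frac{3}{2})^n = 4 \left(\frac{3}{2}\right)^{n}.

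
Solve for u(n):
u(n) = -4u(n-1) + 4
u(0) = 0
First-order linear non-homogeneous.
Homogeneous solution: u_h(n) = A·(-4)^n.
Try constant particular solution u_p = K: K = -4K + 4 ⇒ K = \frac{4}{5}.
General: u(n) = A·(-4)^n + \frac{4}{5}.
Apply u(0) = 0: A + \frac{4}{5} = 0 ⇒ A = - \frac{4}{5}.
So u(n) = \frac{4}{5} - \frac{4 \left(-4\right)^{n}}{5}.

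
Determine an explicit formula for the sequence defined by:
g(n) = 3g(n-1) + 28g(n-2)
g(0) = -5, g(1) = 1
Characteristic equation: x² - 3x - 28 = 0, which factors as (x - (-4))(x - (7)) = 0.
Roots r₁ = -4, r₂ = 7 (distinct).
General solution: g(n) = A·(-4)^n + B·(7)^n.
From g(0) = -5: A + B = -5.
From g(1) = 1: -4A + 7B = 1.
Solving: A = - \frac{36}{11}, B = - \frac{19}{11}.
So g(n) = - \frac{36 \left(-4\right)^{n}}{11} - \frac{19 \cdot 7^{n}}{11}.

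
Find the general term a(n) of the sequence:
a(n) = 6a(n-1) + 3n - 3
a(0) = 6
First-order linear with linear forcing.
Homogeneous solution: a_h(n) = A·(6)^n.
Try particular a_p(n) = pn + q. Substituting:
  pn + q = 6(p(n-1) + q) + 3n - 3.
Matching the n-coefficient: p = 6p + 3 ⇒ p = - \frac{3}{5}.
Matching constants: q = -6p + 6q - 3 ⇒ q = - \frac{3}{25}.
General: a(n) = A·(6)^n - \frac{3 n}{5} - \frac{3}{25}.
Apply a(0) = 6: A - \frac{3}{25} = 6 ⇒ A = \frac{153}{25}.
So a(n) = \frac{153 \cdot 6^{n}}{25} - \frac{3 n}{5} - \frac{3}{25}.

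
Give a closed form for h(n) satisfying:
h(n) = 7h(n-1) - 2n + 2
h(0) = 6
First-order linear with linear forcing.
Homogeneous solution: h_h(n) = A·(7)^n.
Try particular h_p(n) = pn + q. Substituting:
  pn + q = 7(p(n-1) + q) - 2n + 2.
Matching the n-coefficient: p = 7p - 2 ⇒ p = \frac{1}{3}.
Matching constants: q = -7p + 7q + 2 ⇒ q = \frac{1}{18}.
General: h(n) = A·(7)^n + \frac{n}{3} + \frac{1}{18}.
Apply h(0) = 6: A + \frac{1}{18} = 6 ⇒ A = \frac{107}{18}.
So h(n) = \frac{107 \cdot 7^{n}}{18} + \frac{n}{3} + \frac{1}{18}.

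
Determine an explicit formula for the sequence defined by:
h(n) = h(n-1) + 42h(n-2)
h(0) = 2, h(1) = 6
Characteristic equation: x² - x - 42 = 0, which factors as (x - (7))(x - (-6)) = 0.
Roots r₁ = 7, r₂ = -6 (distinct).
General solution: h(n) = A·(7)^n + B·(-6)^n.
From h(0) = 2: A + B = 2.
From h(1) = 6: 7A - 6B = 6.
Solving: A = \frac{18}{13}, B = \frac{8}{13}.
So h(n) = \frac{8 \left(-6\right)^{n}}{13} + \frac{18 \cdot 7^{n}}{13}.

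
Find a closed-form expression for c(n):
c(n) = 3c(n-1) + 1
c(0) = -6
First-order linear non-homogeneous.
Homogeneous solution: c_h(n) = A·(3)^n.
Try constant particular solution c_p = K: K = 3K + 1 ⇒ K = - \frac{1}{2}.
General: c(n) = A·(3)^n - \frac{1}{2}.
Apply c(0) = -6: A - \frac{1}{2} = -6 ⇒ A = - \frac{11}{2}.
So c(n) = - \frac{11 \cdot 3^{n}}{2} - \frac{1}{2}.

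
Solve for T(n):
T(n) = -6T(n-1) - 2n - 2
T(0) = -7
First-order linear with linear forcing.
Homogeneous solution: T_h(n) = A·(-6)^n.
Try particular T_p(n) = pn + q. Substituting:
  pn + q = -6(p(n-1) + q) - 2n - 2.
Matching the n-coefficient: p = -6p - 2 ⇒ p = - \frac{2}{7}.
Matching constants: q = 6p - 6q - 2 ⇒ q = - \frac{26}{49}.
General: T(n) = A·(-6)^n - \frac{2 n}{7} - \frac{26}{49}.
Apply T(0) = -7: A - \frac{26}{49} = -7 ⇒ A = - \frac{317}{49}.
So T(n) = - \frac{317 \left(-6\right)^{n}}{49} - \frac{2 n}{7} - \frac{26}{49}.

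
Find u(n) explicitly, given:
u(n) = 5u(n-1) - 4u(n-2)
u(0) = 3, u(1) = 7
Characteristic equation: x² - 5x + 4 = 0, which factors as (x - (1))(x - (4)) = 0.
Roots r₁ = 1, r₂ = 4 (distinct).
General solution: u(n) = A·(1)^n + B·(4)^n.
From u(0) = 3: A + B = 3.
From u(1) = 7: A + 4B = 7.
Solving: A = \frac{5}{3}, B = \frac{4}{3}.
So u(n) = \frac{4 \cdot 4^{n}}{3} + \frac{5}{3}.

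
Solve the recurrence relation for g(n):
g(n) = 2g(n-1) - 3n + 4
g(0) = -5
First-order linear with linear forcing.
Homogeneous solution: g_h(n) = A·(2)^n.
Try particular g_p(n) = pn + q. Substituting:
  pn + q = 2(p(n-1) + q) - 3n + 4.
Matching the n-coefficient: p = 2p - 3 ⇒ p = 3.
Matching constants: q = -2p + 2q + 4 ⇒ q = 2.
General: g(n) = A·(2)^n + 3 n + 2.
Apply g(0) = -5: A + 2 = -5 ⇒ A = -7.
So g(n) = - 7 \cdot 2^{n} + 3 n + 2.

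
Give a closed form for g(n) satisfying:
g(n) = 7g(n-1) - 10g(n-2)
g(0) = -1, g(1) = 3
Characteristic equation: x² - 7x + 10 = 0, which factors as (x - (5))(x - (2)) = 0.
Roots r₁ = 5, r₂ = 2 (distinct).
General solution: g(n) = A·(5)^n + B·(2)^n.
From g(0) = -1: A + B = -1.
From g(1) = 3: 5A + 2B = 3.
Solving: A = \frac{5}{3}, B = - \frac{8}{3}.
So g(n) = - \frac{8 \cdot 2^{n}}{3} + \frac{5 \cdot 5^{n}}{3}.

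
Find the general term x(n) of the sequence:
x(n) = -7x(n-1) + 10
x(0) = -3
First-order linear non-homogeneous.
Homogeneous solution: x_h(n) = A·(-7)^n.
Try constant particular solution x_p = K: K = -7K + 10 ⇒ K = \frac{5}{4}.
General: x(n) = A·(-7)^n + \frac{5}{4}.
Apply x(0) = -3: A + \frac{5}{4} = -3 ⇒ A = - \frac{17}{4}.
So x(n) = \frac{5}{4} - \frac{17 \left(-7\right)^{n}}{4}.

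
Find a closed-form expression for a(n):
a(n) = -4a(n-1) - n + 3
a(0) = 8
First-order linear with linear forcing.
Homogeneous solution: a_h(n) = A·(-4)^n.
Try particular a_p(n) = pn + q. Substituting:
  pn + q = -4(p(n-1) + q) - n + 3.
Matching the n-coefficient: p = -4p - 1 ⇒ p = - \frac{1}{5}.
Matching constants: q = 4p - 4q + 3 ⇒ q = \frac{11}{25}.
General: a(n) = A·(-4)^n - \frac{n}{5} + \frac{11}{25}.
Apply a(0) = 8: A + \frac{11}{25} = 8 ⇒ A = \frac{189}{25}.
So a(n) = \frac{189 \left(-4\right)^{n}}{25} - \frac{n}{5} + \frac{11}{25}.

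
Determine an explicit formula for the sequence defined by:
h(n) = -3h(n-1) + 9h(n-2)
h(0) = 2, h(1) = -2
Characteristic equation: x² + 3x - 9 = 0.
Discriminant Δ = (-3)² + 4·(9) = 45.
Roots r₁,₂ = (-3 ± √45)/2, so r₁ = - \frac{3}{2} + \frac{3 \sqrt{5}}{2}, r₂ = - \frac{3 \sqrt{5}}{2} - \frac{3}{2}.
General solution: h(n) = A·r₁^n + B·r₂^n.
From the initial conditions, A + B = 2 and r₁A + r₂B = -2.
Since r₁ - r₂ = √45: A = (-2 - (2)r₂)/√45 = \frac{\sqrt{5}}{15} + 1, and B = 2 - A = 1 - \frac{\sqrt{5}}{15}.
So h(n) = \left(\frac{\sqrt{5}}{15} + 1\right)\left(- \frac{3}{2} + \frac{3 \sqrt{5}}{2}\right)^n + \left(1 - \frac{\sqrt{5}}{15}\right)\left(- \frac{3 \sqrt{5}}{2} - \frac{3}{2}\right)^n.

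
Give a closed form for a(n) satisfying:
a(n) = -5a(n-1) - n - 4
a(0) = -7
First-order linear with linear forcing.
Homogeneous solution: a_h(n) = A·(-5)^n.
Try particular a_p(n) = pn + q. Substituting:
  pn + q = -5(p(n-1) + q) - n - 4.
Matching the n-coefficient: p = -5p - 1 ⇒ p = - \frac{1}{6}.
Matching constants: q = 5p - 5q - 4 ⇒ q = - \frac{29}{36}.
General: a(n) = A·(-5)^n - \frac{n}{6} - \frac{29}{36}.
Apply a(0) = -7: A - \frac{29}{36} = -7 ⇒ A = - \frac{223}{36}.
So a(n) = - \frac{223 \left(-5\right)^{n}}{36} - \frac{n}{6} - \frac{29}{36}.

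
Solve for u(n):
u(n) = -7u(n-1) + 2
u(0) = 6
First-order linear non-homogeneous.
Homogeneous solution: u_h(n) = A·(-7)^n.
Try constant particular solution u_p = K: K = -7K + 2 ⇒ K = \frac{1}{4}.
General: u(n) = A·(-7)^n + \frac{1}{4}.
Apply u(0) = 6: A + \frac{1}{4} = 6 ⇒ A = \frac{23}{4}.
So u(n) = \frac{23 \left(-7\right)^{n}}{4} + \frac{1}{4}.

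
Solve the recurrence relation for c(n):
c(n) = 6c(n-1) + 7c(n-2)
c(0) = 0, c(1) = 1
Characteristic equation: x² - 6x - 7 = 0, which factors as (x - (7))(x - (-1)) = 0.
Roots r₁ = 7, r₂ = -1 (distinct).
General solution: c(n) = A·(7)^n + B·(-1)^n.
From c(0) = 0: A + B = 0.
From c(1) = 1: 7A - B = 1.
Solving: A = \frac{1}{8}, B = - \frac{1}{8}.
So c(n) = - \frac{\left(-1\right)^{n}}{8} + \frac{7^{n}}{8}.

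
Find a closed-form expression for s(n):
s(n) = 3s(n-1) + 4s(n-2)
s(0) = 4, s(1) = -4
Characteristic equation: x² - 3x - 4 = 0, which factors as (x - (-1))(x - (4)) = 0.
Roots r₁ = -1, r₂ = 4 (distinct).
General solution: s(n) = A·(-1)^n + B·(4)^n.
From s(0) = 4: A + B = 4.
From s(1) = -4: -A + 4B = -4.
Solving: A = 4, B = 0.
So s(n) = 4 \left(-1\right)^{n}.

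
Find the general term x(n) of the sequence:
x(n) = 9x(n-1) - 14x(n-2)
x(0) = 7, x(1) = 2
Characteristic equation: x² - 9x + 14 = 0, which factors as (x - (7))(x - (2)) = 0.
Roots r₁ = 7, r₂ = 2 (distinct).
General solution: x(n) = A·(7)^n + B·(2)^n.
From x(0) = 7: A + B = 7.
From x(1) = 2: 7A + 2B = 2.
Solving: A = - \frac{12}{5}, B = \frac{47}{5}.
So x(n) = \frac{47 \cdot 2^{n}}{5} - \frac{12 \cdot 7^{n}}{5}.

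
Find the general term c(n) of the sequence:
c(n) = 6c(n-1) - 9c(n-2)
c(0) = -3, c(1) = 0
Characteristic equation: x² - 6x + 9 = 0, which is (x - (3))².
Repeated root r = 3.
General solution: c(n) = (A + Bn)·(3)^n.
From c(0) = -3: A = -3.
From c(1) = 0: (A + B)·(3) = 0 ⇒ B = 3.
So c(n) = \left(3 n - 3\right) \cdot (3)^n.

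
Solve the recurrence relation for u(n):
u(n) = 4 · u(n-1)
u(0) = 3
Pure geometric recurrence with ratio 4.
By induction u(n) = u(0) · (4)^n = 3 \cdot 4^{n}.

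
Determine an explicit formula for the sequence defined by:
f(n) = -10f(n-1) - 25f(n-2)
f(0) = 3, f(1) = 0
Characteristic equation: x² + 10x + 25 = 0, which is (x - (-5))².
Repeated root r = -5.
General solution: f(n) = (A + Bn)·(-5)^n.
From f(0) = 3: A = 3.
From f(1) = 0: (A + B)·(-5) = 0 ⇒ B = -3.
So f(n) = \left(3 - 3 n\right) \cdot (-5)^n.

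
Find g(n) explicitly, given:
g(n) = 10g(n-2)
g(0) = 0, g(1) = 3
Characteristic equation: x² - 10 = 0.
Discriminant Δ = (0)² + 4·(10) = 40.
Roots r₁,₂ = (0 ± √40)/2, so r₁ = \sqrt{10}, r₂ = - \sqrt{10}.
General solution: g(n) = A·r₁^n + B·r₂^n.
From the initial conditions, A + B = 0 and r₁A + r₂B = 3.
Since r₁ - r₂ = √40: A = (3 - (0)r₂)/√40 = \frac{3 \sqrt{10}}{20}, and B = 0 - A = - \frac{3 \sqrt{10}}{20}.
So g(n) = \left(\frac{3 \sqrt{10}}{20}\right)\left(\sqrt{10}\right)^n + \left(- \frac{3 \sqrt{10}}{20}\right)\left(- \sqrt{10}\right)^n.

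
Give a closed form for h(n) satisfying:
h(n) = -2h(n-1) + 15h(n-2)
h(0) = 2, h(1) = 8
Characteristic equation: x² + 2x - 15 = 0, which factors as (x - (3))(x - (-5)) = 0.
Roots r₁ = 3, r₂ = -5 (distinct).
General solution: h(n) = A·(3)^n + B·(-5)^n.
From h(0) = 2: A + B = 2.
From h(1) = 8: 3A - 5B = 8.
Solving: A = \frac{9}{4}, B = - \frac{1}{4}.
So h(n) = - \frac{\left(-5\right)^{n}}{4} + \frac{9 \cdot 3^{n}}{4}.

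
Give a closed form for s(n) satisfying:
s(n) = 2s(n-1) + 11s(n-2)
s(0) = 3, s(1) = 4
Characteristic equation: x² - 2x - 11 = 0.
Discriminant Δ = (2)² + 4·(11) = 48.
Roots r₁,₂ = (2 ± √48)/2, so r₁ = 1 + 2 \sqrt{3}, r₂ = 1 - 2 \sqrt{3}.
General solution: s(n) = A·r₁^n + B·r₂^n.
From the initial conditions, A + B = 3 and r₁A + r₂B = 4.
Since r₁ - r₂ = √48: A = (4 - (3)r₂)/√48 = \frac{\sqrt{3}}{12} + \frac{3}{2}, and B = 3 - A = \frac{3}{2} - \frac{\sqrt{3}}{12}.
So s(n) = \left(\frac{\sqrt{3}}{12} + \frac{3}{2}\right)\left(1 + 2 \sqrt{3}\right)^n + \left(\frac{3}{2} - \frac{\sqrt{3}}{12}\right)\left(1 - 2 \sqrt{3}\right)^n.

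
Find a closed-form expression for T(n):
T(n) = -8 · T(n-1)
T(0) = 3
Pure geometric recurrence with ratio -8.
By induction T(n) = T(0) · (-8)^n = 3 \left(-8\right)^{n}.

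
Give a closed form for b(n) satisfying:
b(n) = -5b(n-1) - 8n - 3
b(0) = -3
First-order linear with linear forcing.
Homogeneous solution: b_h(n) = A·(-5)^n.
Try particular b_p(n) = pn + q. Substituting:
  pn + q = -5(p(n-1) + q) - 8n - 3.
Matching the n-coefficient: p = -5p - 8 ⇒ p = - \frac{4}{3}.
Matching constants: q = 5p - 5q - 3 ⇒ q = - \frac{29}{18}.
General: b(n) = A·(-5)^n - \frac{4 n}{3} - \frac{29}{18}.
Apply b(0) = -3: A - \frac{29}{18} = -3 ⇒ A = - \frac{25}{18}.
So b(n) = - \frac{25 \left(-5\right)^{n}}{18} - \frac{4 n}{3} - \frac{29}{18}.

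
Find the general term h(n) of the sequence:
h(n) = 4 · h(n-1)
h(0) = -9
Pure geometric recurrence with ratio 4.
By induction h(n) = h(0) · (4)^n = - 9 \cdot 4^{n}.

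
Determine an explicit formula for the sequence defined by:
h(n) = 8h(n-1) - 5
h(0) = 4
First-order linear non-homogeneous.
Homogeneous solution: h_h(n) = A·(8)^n.
Try constant particular solution h_p = K: K = 8K - 5 ⇒ K = \frac{5}{7}.
General: h(n) = A·(8)^n + \frac{5}{7}.
Apply h(0) = 4: A + \frac{5}{7} = 4 ⇒ A = \frac{23}{7}.
So h(n) = \frac{23 \cdot 8^{n}}{7} + \frac{5}{7}.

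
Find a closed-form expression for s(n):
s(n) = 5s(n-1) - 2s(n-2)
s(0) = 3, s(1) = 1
Characteristic equation: x² - 5x + 2 = 0.
Discriminant Δ = (5)² + 4·(-2) = 17.
Roots r₁,₂ = (5 ± √17)/2, so r₁ = \frac{\sqrt{17}}{2} + \frac{5}{2}, r₂ = \frac{5}{2} - \frac{\sqrt{17}}{2}.
General solution: s(n) = A·r₁^n + B·r₂^n.
From the initial conditions, A + B = 3 and r₁A + r₂B = 1.
Since r₁ - r₂ = √17: A = (1 - (3)r₂)/√17 = \frac{3}{2} - \frac{13 \sqrt{17}}{34}, and B = 3 - A = \frac{3}{2} + \frac{13 \sqrt{17}}{34}.
So s(n) = \left(\frac{3}{2} - \frac{13 \sqrt{17}}{34}\right)\left(\frac{\sqrt{17}}{2} + \frac{5}{2}\right)^n + \left(\frac{3}{2} + \frac{13 \sqrt{17}}{34}\right)\left(\frac{5}{2} - \frac{\sqrt{17}}{2}\right)^n.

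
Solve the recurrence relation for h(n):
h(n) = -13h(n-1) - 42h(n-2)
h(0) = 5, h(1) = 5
Characteristic equation: x² + 13x + 42 = 0, which factors as (x - (-6))(x - (-7)) = 0.
Roots r₁ = -6, r₂ = -7 (distinct).
General solution: h(n) = A·(-6)^n + B·(-7)^n.
From h(0) = 5: A + B = 5.
From h(1) = 5: -6A - 7B = 5.
Solving: A = 40, B = -35.
So h(n) = 40 \left(-6\right)^{n} - 35 \left(-7\right)^{n}.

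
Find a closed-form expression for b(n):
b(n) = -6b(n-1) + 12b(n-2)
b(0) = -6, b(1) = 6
Characteristic equation: x² + 6x - 12 = 0.
Discriminant Δ = (-6)² + 4·(12) = 84.
Roots r₁,₂ = (-6 ± √84)/2, so r₁ = -3 + \sqrt{21}, r₂ = - \sqrt{21} - 3.
General solution: b(n) = A·r₁^n + B·r₂^n.
From the initial conditions, A + B = -6 and r₁A + r₂B = 6.
Since r₁ - r₂ = √84: A = (6 - (-6)r₂)/√84 = -3 - \frac{2 \sqrt{21}}{7}, and B = -6 - A = -3 + \frac{2 \sqrt{21}}{7}.
So b(n) = \left(-3 - \frac{2 \sqrt{21}}{7}\right)\left(-3 + \sqrt{21}\right)^n + \left(-3 + \frac{2 \sqrt{21}}{7}\right)\left(- \sqrt{21} - 3\right)^n.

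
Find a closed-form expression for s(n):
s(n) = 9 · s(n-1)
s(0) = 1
Pure geometric recurrence with ratio 9.
By induction s(n) = s(0) · (9)^n = 9^{n}.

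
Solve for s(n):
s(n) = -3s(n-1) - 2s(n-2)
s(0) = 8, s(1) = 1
Characteristic equation: x² + 3x + 2 = 0, which factors as (x - (-2))(x - (-1)) = 0.
Roots r₁ = -2, r₂ = -1 (distinct).
General solution: s(n) = A·(-2)^n + B·(-1)^n.
From s(0) = 8: A + B = 8.
From s(1) = 1: -2A - B = 1.
Solving: A = -9, B = 17.
So s(n) = 17 \left(-1\right)^{n} - 9 \left(-2\right)^{n}.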